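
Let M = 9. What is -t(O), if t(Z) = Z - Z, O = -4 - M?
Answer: 0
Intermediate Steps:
O = -13 (O = -4 - 1*9 = -4 - 9 = -13)
t(Z) = 0
-t(O) = -1*0 = 0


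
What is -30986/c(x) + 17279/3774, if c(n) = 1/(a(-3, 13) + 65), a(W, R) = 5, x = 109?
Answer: -221239573/102 ≈ -2.1690e+6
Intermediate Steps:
c(n) = 1/70 (c(n) = 1/(5 + 65) = 1/70)
-30986/c(x) + 17279/3774 = -30986/1/70 + 17279/3774 = -30986*70 + 17279*(1/3774) = -2169020 + 467/102 = -221239573/102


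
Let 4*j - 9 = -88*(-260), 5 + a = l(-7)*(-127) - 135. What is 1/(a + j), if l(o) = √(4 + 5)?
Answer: 4/20805 ≈ 0.00019226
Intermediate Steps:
l(o) = 3 (l(o) = √9 = 3)
a = -521 (a = -5 + (3*(-127) - 135) = -5 + (-381 - 135) = -5 - 516 = -521)
j = 22889/4 (j = 9/4 + (-88*(-260))/4 = 9/4 + (¼)*22880 = 9/4 + 5720 = 22889/4 ≈ 5722.3)
1/(a + j) = 1/(-521 + 22889/4) = 1/(20805/4) = 4/20805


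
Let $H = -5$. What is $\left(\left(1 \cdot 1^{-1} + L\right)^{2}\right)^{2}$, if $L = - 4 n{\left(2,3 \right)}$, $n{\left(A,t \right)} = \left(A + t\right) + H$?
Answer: $1$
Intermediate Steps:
$n{\left(A,t \right)} = -5 + A + t$ ($n{\left(A,t \right)} = \left(A + t\right) - 5 = -5 + A + t$)
$L = 0$ ($L = - 4 \left(-5 + 2 + 3\right) = \left(-4\right) 0 = 0$)
$\left(\left(1 \cdot 1^{-1} + L\right)^{2}\right)^{2} = \left(\left(1 \cdot 1^{-1} + 0\right)^{2}\right)^{2} = \left(\left(1 \cdot 1 + 0\right)^{2}\right)^{2} = \left(\left(1 + 0\right)^{2}\right)^{2} = \left(1^{2}\right)^{2} = 1^{2} = 1$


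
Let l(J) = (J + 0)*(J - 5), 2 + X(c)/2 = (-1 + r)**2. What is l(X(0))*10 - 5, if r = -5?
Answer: 42835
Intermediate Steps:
X(c) = 68 (X(c) = -4 + 2*(-1 - 5)**2 = -4 + 2*(-6)**2 = -4 + 2*36 = -4 + 72 = 68)
l(J) = J*(-5 + J)
l(X(0))*10 - 5 = (68*(-5 + 68))*10 - 5 = (68*63)*10 - 5 = 4284*10 - 5 = 42840 - 5 = 42835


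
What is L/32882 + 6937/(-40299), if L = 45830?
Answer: 115628624/94650837 ≈ 1.2216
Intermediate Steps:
L/32882 + 6937/(-40299) = 45830/32882 + 6937/(-40299) = 45830*(1/32882) + 6937*(-1/40299) = 22915/16441 - 991/5757 = 115628624/94650837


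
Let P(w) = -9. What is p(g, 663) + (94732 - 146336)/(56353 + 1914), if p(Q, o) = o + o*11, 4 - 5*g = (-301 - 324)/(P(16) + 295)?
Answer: 463520648/58267 ≈ 7955.1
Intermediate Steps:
g = 1769/1430 (g = ⅘ - (-301 - 324)/(5*(-9 + 295)) = ⅘ - (-125)/286 = ⅘ - ⅕*(-625/286) = ⅘ + 125/286 = 1769/1430 ≈ 1.2371)
p(Q, o) = 12*o (p(Q, o) = o + 11*o = 12*o)
p(g, 663) + (94732 - 146336)/(56353 + 1914) = 12*663 + (94732 - 146336)/(56353 + 1914) = 7956 - 51604/58267 = 463520648/58267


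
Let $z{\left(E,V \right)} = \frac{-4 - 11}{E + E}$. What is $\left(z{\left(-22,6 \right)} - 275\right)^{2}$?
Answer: $\frac{146047225}{1936} \approx 75438.0$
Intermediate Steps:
$z{\left(E,V \right)} = - \frac{15}{2 E}$
$\left(z{\left(-22,6 \right)} - 275\right)^{2} = \left(- \frac{15}{2 \left(-22\right)} - 275\right)^{2} = \left(\left(- \frac{15}{2}\right) \left(- \frac{1}{22}\right) - 275\right)^{2} = \left(\frac{15}{44} - 275\right)^{2} = \left(- \frac{12085}{44}\right)^{2} = \frac{146047225}{1936}$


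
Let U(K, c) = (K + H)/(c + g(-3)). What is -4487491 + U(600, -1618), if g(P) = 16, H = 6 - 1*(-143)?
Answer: -7188961331/1602 ≈ -4.4875e+6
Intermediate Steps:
H = 149 (H = 6 + 143 = 149)
U(K, c) = (149 + K)/(16 + c) (U(K, c) = (K + 149)/(c + 16) = (149 + K)/(16 + c))
-4487491 + U(600, -1618) = -4487491 + (149 + 600)/(16 - 1618) = -4487491 + 749/(-1602) = -4487491 - 1/1602*749 = -4487491 - 749/1602 = -7188961331/1602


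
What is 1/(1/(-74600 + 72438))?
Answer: -2162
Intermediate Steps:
1/(1/(-74600 + 72438)) = 1/(1/(-2162)) = 1/(-1/2162) = -2162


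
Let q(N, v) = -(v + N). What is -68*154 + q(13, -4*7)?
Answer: -10457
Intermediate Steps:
q(N, v) = -N - v (q(N, v) = -(N + v) = -N - v)
-68*154 + q(13, -4*7) = -68*154 + (-1*13 - (-4)*7) = -10472 + (-13 - 1*(-28)) = -10472 + (-13 + 28) = -10472 + 15 = -10457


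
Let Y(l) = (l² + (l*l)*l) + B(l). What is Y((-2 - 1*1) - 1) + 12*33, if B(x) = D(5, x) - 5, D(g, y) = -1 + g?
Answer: 347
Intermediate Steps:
B(x) = -1 (B(x) = (-1 + 5) - 5 = 4 - 5 = -1)
Y(l) = -1 + l² + l³ (Y(l) = (l² + (l*l)*l) - 1 = (l² + l²*l) - 1 = (l² + l³) - 1 = -1 + l² + l³)
Y((-2 - 1*1) - 1) + 12*33 = (-1 + ((-2 - 1*1) - 1)² + ((-2 - 1*1) - 1)³) + 12*33 = (-1 + ((-2 - 1) - 1)² + ((-2 - 1) - 1)³) + 396 = (-1 + (-3 - 1)² + (-3 - 1)³) + 396 = (-1 + (-4)² + (-4)³) + 396 = (-1 + 16 - 64) + 396 = -49 + 396 = 347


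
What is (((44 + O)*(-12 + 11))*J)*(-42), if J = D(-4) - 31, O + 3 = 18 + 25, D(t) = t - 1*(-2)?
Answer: -116424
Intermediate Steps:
D(t) = 2 + t (D(t) = t + 2 = 2 + t)
O = 40 (O = -3 + (18 + 25) = -3 + 43 = 40)
J = -33 (J = (2 - 4) - 31 = -2 - 31 = -33)
(((44 + O)*(-12 + 11))*J)*(-42) = (((44 + 40)*(-12 + 11))*(-33))*(-42) = ((84*(-1))*(-33))*(-42) = -84*(-33)*(-42) = 2772*(-42) = -116424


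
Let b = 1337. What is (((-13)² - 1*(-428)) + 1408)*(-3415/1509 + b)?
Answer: 4038306590/1509 ≈ 2.6761e+6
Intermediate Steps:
(((-13)² - 1*(-428)) + 1408)*(-3415/1509 + b) = (((-13)² - 1*(-428)) + 1408)*(-3415/1509 + 1337) = ((169 + 428) + 1408)*(-3415*1/1509 + 1337) = (597 + 1408)*(-3415/1509 + 1337) = 2005*(2014118/1509) = 4038306590/1509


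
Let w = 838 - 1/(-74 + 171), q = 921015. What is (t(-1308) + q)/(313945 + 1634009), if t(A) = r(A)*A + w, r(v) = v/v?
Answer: 14882144/31491923 ≈ 0.47257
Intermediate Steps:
r(v) = 1
w = 81285/97 (w = 838 - 1/97 = 81285/97 ≈ 837.99)
t(A) = 81285/97 + A (t(A) = 1*A + 81285/97 = A + 81285/97 = 81285/97 + A)
(t(-1308) + q)/(313945 + 1634009) = ((81285/97 - 1308) + 921015)/(313945 + 1634009) = (-45591/97 + 921015)/1947954 = (89292864/97)*(1/1947954) = 14882144/31491923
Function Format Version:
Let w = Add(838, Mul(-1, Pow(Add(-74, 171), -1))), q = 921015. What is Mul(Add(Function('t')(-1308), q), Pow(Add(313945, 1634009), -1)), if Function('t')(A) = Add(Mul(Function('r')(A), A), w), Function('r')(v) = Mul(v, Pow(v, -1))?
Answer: Rational(14882144, 31491923) ≈ 0.47257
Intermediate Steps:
Function('r')(v) = 1
w = Rational(81285, 97) (w = Add(838, Mul(-1, Pow(97, -1))) = Add(838, Mul(-1, Rational(1, 97))) = Add(838, Rational(-1, 97)) = Rational(81285, 97) ≈ 837.99)
Function('t')(A) = Add(Rational(81285, 97), A) (Function('t')(A) = Add(Mul(1, A), Rational(81285, 97)) = Add(A, Rational(81285, 97)) = Add(Rational(81285, 97), A))
Mul(Add(Function('t')(-1308), q), Pow(Add(313945, 1634009), -1)) = Mul(Add(Add(Rational(81285, 97), -1308), 921015), Pow(Add(313945, 1634009), -1)) = Mul(Add(Rational(-45591, 97), 921015), Pow(1947954, -1)) = Mul(Rational(89292864, 97), Rational(1, 1947954)) = Rational(14882144, 31491923)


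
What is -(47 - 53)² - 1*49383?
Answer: -49419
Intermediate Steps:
-(47 - 53)² - 1*49383 = -1*(-6)² - 49383 = -1*36 - 49383 = -36 - 49383 = -49419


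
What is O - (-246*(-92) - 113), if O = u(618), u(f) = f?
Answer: -21901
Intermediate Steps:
O = 618
O - (-246*(-92) - 113) = 618 - (-246*(-92) - 113) = 618 - (22632 - 113) = 618 - 1*22519 = 618 - 22519 = -21901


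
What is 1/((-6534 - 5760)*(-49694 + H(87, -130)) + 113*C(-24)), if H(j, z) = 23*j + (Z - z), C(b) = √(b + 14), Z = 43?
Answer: 58421088/34130235231050209 - 113*I*√10/341302352310502090 ≈ 1.7117e-9 - 1.047e-15*I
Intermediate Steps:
C(b) = √(14 + b)
H(j, z) = 43 - z + 23*j (H(j, z) = 23*j + (43 - z) = 43 - z + 23*j)
1/((-6534 - 5760)*(-49694 + H(87, -130)) + 113*C(-24)) = 1/((-6534 - 5760)*(-49694 + (43 - 1*(-130) + 23*87)) + 113*√(14 - 24)) = 1/(-12294*(-49694 + (43 + 130 + 2001)) + 113*√(-10)) = 1/(-12294*(-49694 + 2174) + 113*(I*√10)) = 1/(-12294*(-47520) + 113*I*√10) = 1/(584210880 + 113*I*√10)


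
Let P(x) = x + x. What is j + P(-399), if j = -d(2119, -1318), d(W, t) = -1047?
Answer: 249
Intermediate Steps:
P(x) = 2*x
j = 1047 (j = -1*(-1047) = 1047)
j + P(-399) = 1047 + 2*(-399) = 1047 - 798 = 249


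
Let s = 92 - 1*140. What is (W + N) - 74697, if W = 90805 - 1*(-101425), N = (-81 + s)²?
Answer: 134174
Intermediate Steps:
s = -48 (s = 92 - 140 = -48)
N = 16641 (N = (-81 - 48)² = (-129)² = 16641)
W = 192230 (W = 90805 + 101425 = 192230)
(W + N) - 74697 = (192230 + 16641) - 74697 = 208871 - 74697 = 134174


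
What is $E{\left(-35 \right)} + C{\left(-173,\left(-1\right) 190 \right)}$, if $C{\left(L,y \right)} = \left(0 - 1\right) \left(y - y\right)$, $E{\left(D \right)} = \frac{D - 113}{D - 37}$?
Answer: $\frac{37}{18} \approx 2.0556$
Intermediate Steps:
$E{\left(D \right)} = \frac{-113 + D}{-37 + D}$
$C{\left(L,y \right)} = 0$ ($C{\left(L,y \right)} = \left(-1\right) 0 = 0$)
$E{\left(-35 \right)} + C{\left(-173,\left(-1\right) 190 \right)} = \frac{-113 - 35}{-37 - 35} + 0 = \frac{1}{-72} \left(-148\right) + 0 = \left(- \frac{1}{72}\right) \left(-148\right) + 0 = \frac{37}{18} + 0 = \frac{37}{18}$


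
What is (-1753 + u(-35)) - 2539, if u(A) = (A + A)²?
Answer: 608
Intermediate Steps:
u(A) = 4*A² (u(A) = (2*A)² = 4*A²)
(-1753 + u(-35)) - 2539 = (-1753 + 4*(-35)²) - 2539 = (-1753 + 4*1225) - 2539 = (-1753 + 4900) - 2539 = 3147 - 2539 = 608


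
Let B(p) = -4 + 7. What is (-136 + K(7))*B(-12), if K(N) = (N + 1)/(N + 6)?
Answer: -5280/13 ≈ -406.15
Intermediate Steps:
B(p) = 3
K(N) = (1 + N)/(6 + N)
(-136 + K(7))*B(-12) = (-136 + (1 + 7)/(6 + 7))*3 = (-136 + 8/13)*3 = -1760/13*3 = -5280/13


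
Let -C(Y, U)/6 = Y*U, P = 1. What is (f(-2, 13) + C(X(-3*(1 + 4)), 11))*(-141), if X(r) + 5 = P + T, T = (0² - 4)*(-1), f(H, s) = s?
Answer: -1833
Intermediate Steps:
T = 4 (T = (0 - 4)*(-1) = -4*(-1) = 4)
X(r) = 0 (X(r) = -5 + (1 + 4) = -5 + 5 = 0)
C(Y, U) = -6*U*Y (C(Y, U) = -6*Y*U = -6*U*Y)
(f(-2, 13) + C(X(-3*(1 + 4)), 11))*(-141) = (13 - 6*11*0)*(-141) = (13 + 0)*(-141) = 13*(-141) = -1833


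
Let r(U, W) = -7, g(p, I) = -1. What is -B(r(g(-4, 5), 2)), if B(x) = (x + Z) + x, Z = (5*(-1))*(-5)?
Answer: -11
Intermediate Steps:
Z = 25 (Z = -5*(-5) = 25)
B(x) = 25 + 2*x (B(x) = (x + 25) + x = (25 + x) + x = 25 + 2*x)
-B(r(g(-4, 5), 2)) = -(25 + 2*(-7)) = -(25 - 14) = -1*11 = -11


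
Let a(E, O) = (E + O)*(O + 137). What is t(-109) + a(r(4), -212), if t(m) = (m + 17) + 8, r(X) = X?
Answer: 15516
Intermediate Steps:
a(E, O) = (137 + O)*(E + O) (a(E, O) = (E + O)*(137 + O) = (137 + O)*(E + O))
t(m) = 25 + m (t(m) = (17 + m) + 8 = 25 + m)
t(-109) + a(r(4), -212) = (25 - 109) + ((-212)**2 + 137*4 + 137*(-212) + 4*(-212)) = -84 + (44944 + 548 - 29044 - 848) = -84 + 15600 = 15516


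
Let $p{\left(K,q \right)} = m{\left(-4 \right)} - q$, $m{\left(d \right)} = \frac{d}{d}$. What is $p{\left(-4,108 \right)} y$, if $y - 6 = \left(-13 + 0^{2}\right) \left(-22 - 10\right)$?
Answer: $-45154$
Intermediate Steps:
$m{\left(d \right)} = 1$
$p{\left(K,q \right)} = 1 - q$
$y = 422$ ($y = 6 + \left(-13 + 0^{2}\right) \left(-22 - 10\right) = 6 + \left(-13 + 0\right) \left(-32\right) = 6 - -416 = 6 + 416 = 422$)
$p{\left(-4,108 \right)} y = \left(1 - 108\right) 422 = \left(-107\right) 422 = -45154$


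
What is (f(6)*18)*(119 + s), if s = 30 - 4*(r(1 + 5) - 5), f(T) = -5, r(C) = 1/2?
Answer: -15030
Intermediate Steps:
r(C) = 1/2
s = 48 (s = 30 - 4*(1/2 - 5) = 30 - 4*(-9)/2 = 30 - 1*(-18) = 30 + 18 = 48)
(f(6)*18)*(119 + s) = (-5*18)*(119 + 48) = -90*167 = -15030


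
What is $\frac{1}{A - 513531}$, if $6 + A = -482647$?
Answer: $- \frac{1}{996184} \approx -1.0038 \cdot 10^{-6}$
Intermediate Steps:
$A = -482653$ ($A = -6 - 482647 = -482653$)
$\frac{1}{A - 513531} = \frac{1}{-482653 - 513531} = \frac{1}{-996184} = - \frac{1}{996184}$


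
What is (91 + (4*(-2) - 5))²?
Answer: 6084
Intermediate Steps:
(91 + (4*(-2) - 5))² = (91 + (-8 - 5))² = (91 - 13)² = 78² = 6084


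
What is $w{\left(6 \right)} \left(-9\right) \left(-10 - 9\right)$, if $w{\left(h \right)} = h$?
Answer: $1026$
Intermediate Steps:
$w{\left(6 \right)} \left(-9\right) \left(-10 - 9\right) = 6 \left(-9\right) \left(-10 - 9\right) = \left(-54\right) \left(-19\right) = 1026$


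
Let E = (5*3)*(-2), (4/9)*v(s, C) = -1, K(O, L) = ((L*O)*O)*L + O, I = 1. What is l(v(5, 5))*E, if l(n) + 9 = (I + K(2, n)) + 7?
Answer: -1275/2 ≈ -637.50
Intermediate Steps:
K(O, L) = O + L**2*O**2 (K(O, L) = (L*O**2)*L + O = L**2*O**2 + O = O + L**2*O**2)
v(s, C) = -9/4 (v(s, C) = (9/4)*(-1) = -9/4)
l(n) = 1 + 4*n**2 (l(n) = -9 + ((1 + 2*(1 + 2*n**2)) + 7) = -9 + ((1 + (2 + 4*n**2)) + 7) = -9 + ((3 + 4*n**2) + 7) = -9 + (10 + 4*n**2) = 1 + 4*n**2)
E = -30 (E = 15*(-2) = -30)
l(v(5, 5))*E = (1 + 4*(-9/4)**2)*(-30) = (1 + 4*(81/16))*(-30) = (1 + 81/4)*(-30) = (85/4)*(-30) = -1275/2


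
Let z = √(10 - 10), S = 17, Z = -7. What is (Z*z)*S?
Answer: 0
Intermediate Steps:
z = 0 (z = √0 = 0)
(Z*z)*S = -7*0*17 = 0*17 = 0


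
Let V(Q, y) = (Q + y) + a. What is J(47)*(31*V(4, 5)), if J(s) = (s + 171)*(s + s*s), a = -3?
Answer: 91476288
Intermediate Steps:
J(s) = (171 + s)*(s + s²)
V(Q, y) = -3 + Q + y (V(Q, y) = (Q + y) - 3 = -3 + Q + y)
J(47)*(31*V(4, 5)) = (47*(171 + 47² + 172*47))*(31*(-3 + 4 + 5)) = (47*(171 + 2209 + 8084))*(31*6) = (47*10464)*186 = 491808*186 = 91476288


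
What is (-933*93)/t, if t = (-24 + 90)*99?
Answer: -9641/726 ≈ -13.280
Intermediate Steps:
t = 6534 (t = 66*99 = 6534)
(-933*93)/t = -933*93/6534 = -86769*1/6534 = -9641/726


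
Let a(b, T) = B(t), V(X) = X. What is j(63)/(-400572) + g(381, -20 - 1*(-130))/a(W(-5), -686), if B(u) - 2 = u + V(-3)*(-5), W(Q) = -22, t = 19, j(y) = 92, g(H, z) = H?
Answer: 4239295/400572 ≈ 10.583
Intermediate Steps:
B(u) = 17 + u (B(u) = 2 + (u - 3*(-5)) = 2 + (u + 15) = 2 + (15 + u) = 17 + u)
a(b, T) = 36 (a(b, T) = 17 + 19 = 36)
j(63)/(-400572) + g(381, -20 - 1*(-130))/a(W(-5), -686) = 92/(-400572) + 381/36 = 92*(-1/400572) + 381*(1/36) = -23/100143 + 127/12 = 4239295/400572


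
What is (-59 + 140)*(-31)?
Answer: -2511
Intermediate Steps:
(-59 + 140)*(-31) = 81*(-31) = -2511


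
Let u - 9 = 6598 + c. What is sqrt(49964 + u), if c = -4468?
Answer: sqrt(52103) ≈ 228.26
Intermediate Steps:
u = 2139 (u = 9 + (6598 - 4468) = 9 + 2130 = 2139)
sqrt(49964 + u) = sqrt(49964 + 2139) = sqrt(52103)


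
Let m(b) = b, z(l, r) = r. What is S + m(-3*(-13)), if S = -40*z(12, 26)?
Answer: -1001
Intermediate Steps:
S = -1040 (S = -40*26 = -1040)
S + m(-3*(-13)) = -1040 - 3*(-13) = -1040 + 39 = -1001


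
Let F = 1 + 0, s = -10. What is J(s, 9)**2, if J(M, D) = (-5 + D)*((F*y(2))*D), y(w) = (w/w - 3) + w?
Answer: 0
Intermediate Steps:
F = 1
y(w) = -2 + w (y(w) = (1 - 3) + w = -2 + w)
J(M, D) = 0 (J(M, D) = (-5 + D)*((1*(-2 + 2))*D) = (-5 + D)*((1*0)*D) = (-5 + D)*(0*D) = (-5 + D)*0 = 0)
J(s, 9)**2 = 0**2 = 0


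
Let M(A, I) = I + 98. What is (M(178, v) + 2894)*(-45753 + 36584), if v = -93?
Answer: -26580931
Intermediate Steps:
M(A, I) = 98 + I
(M(178, v) + 2894)*(-45753 + 36584) = ((98 - 93) + 2894)*(-45753 + 36584) = (5 + 2894)*(-9169) = 2899*(-9169) = -26580931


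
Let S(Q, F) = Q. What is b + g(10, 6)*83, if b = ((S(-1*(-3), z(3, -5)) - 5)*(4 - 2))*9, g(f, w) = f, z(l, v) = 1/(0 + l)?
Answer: 794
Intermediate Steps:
z(l, v) = 1/l
b = -36 (b = ((-1*(-3) - 5)*(4 - 2))*9 = ((3 - 5)*2)*9 = -2*2*9 = -4*9 = -36)
b + g(10, 6)*83 = -36 + 10*83 = -36 + 830 = 794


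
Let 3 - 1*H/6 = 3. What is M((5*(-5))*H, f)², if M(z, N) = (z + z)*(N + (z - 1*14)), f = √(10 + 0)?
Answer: 0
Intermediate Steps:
H = 0 (H = 18 - 6*3 = 18 - 18 = 0)
f = √10 ≈ 3.1623
M(z, N) = 2*z*(-14 + N + z) (M(z, N) = (2*z)*(N + (z - 14)) = (2*z)*(N + (-14 + z)) = (2*z)*(-14 + N + z) = 2*z*(-14 + N + z))
M((5*(-5))*H, f)² = (2*((5*(-5))*0)*(-14 + √10 + (5*(-5))*0))² = (2*(-25*0)*(-14 + √10 - 25*0))² = (2*0*(-14 + √10 + 0))² = (2*0*(-14 + √10))² = 0² = 0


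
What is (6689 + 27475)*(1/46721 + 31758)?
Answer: 50691365191116/46721 ≈ 1.0850e+9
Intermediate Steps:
(6689 + 27475)*(1/46721 + 31758) = 34164*(1/46721 + 31758) = 34164*(1483765519/46721) = 50691365191116/46721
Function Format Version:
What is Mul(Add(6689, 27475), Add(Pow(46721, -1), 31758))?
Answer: Rational(50691365191116, 46721) ≈ 1.0850e+9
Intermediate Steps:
Mul(Add(6689, 27475), Add(Pow(46721, -1), 31758)) = Mul(34164, Add(Rational(1, 46721), 31758)) = Mul(34164, Rational(1483765519, 46721)) = Rational(50691365191116, 46721)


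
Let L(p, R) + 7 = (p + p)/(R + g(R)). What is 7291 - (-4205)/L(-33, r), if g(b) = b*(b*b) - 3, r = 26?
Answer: 824677574/123259 ≈ 6690.6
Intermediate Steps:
g(b) = -3 + b**3 (g(b) = b*b**2 - 3 = b**3 - 3 = -3 + b**3)
L(p, R) = -7 + 2*p/(-3 + R + R**3) (L(p, R) = -7 + (p + p)/(R + (-3 + R**3)) = -7 + (2*p)/(-3 + R + R**3) = -7 + 2*p/(-3 + R + R**3))
7291 - (-4205)/L(-33, r) = 7291 - (-4205)/((21 - 7*26 - 7*26**3 + 2*(-33))/(-3 + 26 + 26**3)) = 7291 - (-4205)/((21 - 182 - 7*17576 - 66)/(-3 + 26 + 17576)) = 7291 - (-4205)/((21 - 182 - 123032 - 66)/17599) = 7291 - (-4205)/((1/17599)*(-123259)) = 7291 - (-4205)/(-123259/17599) = 7291 - (-4205)*(-17599)/123259 = 7291 - 1*74003795/123259 = 7291 - 74003795/123259 = 824677574/123259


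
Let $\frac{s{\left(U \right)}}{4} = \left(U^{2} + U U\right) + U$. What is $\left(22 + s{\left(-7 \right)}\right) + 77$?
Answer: $463$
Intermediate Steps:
$s{\left(U \right)} = 4 U + 8 U^{2}$ ($s{\left(U \right)} = 4 \left(\left(U^{2} + U U\right) + U\right) = 4 \left(\left(U^{2} + U^{2}\right) + U\right) = 4 \left(2 U^{2} + U\right) = 4 \left(U + 2 U^{2}\right) = 4 U + 8 U^{2}$)
$\left(22 + s{\left(-7 \right)}\right) + 77 = \left(22 + 4 \left(-7\right) \left(1 + 2 \left(-7\right)\right)\right) + 77 = \left(22 + 4 \left(-7\right) \left(1 - 14\right)\right) + 77 = \left(22 + 4 \left(-7\right) \left(-13\right)\right) + 77 = \left(22 + 364\right) + 77 = 386 + 77 = 463$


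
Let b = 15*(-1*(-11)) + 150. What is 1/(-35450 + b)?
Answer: -1/35135 ≈ -2.8462e-5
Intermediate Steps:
b = 315 (b = 15*11 + 150 = 165 + 150 = 315)
1/(-35450 + b) = 1/(-35450 + 315) = 1/(-35135) = -1/35135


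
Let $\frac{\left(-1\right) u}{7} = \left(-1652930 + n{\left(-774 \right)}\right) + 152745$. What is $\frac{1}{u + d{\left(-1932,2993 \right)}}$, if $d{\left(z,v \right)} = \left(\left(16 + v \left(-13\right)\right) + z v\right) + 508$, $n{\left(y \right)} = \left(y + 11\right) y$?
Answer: $\frac{1}{546500} \approx 1.8298 \cdot 10^{-6}$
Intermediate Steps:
$n{\left(y \right)} = y \left(11 + y\right)$ ($n{\left(y \right)} = \left(11 + y\right) y = y \left(11 + y\right)$)
$u = 6367361$ ($u = - 7 \left(\left(-1652930 - 774 \left(11 - 774\right)\right) + 152745\right) = - 7 \left(\left(-1652930 - -590562\right) + 152745\right) = - 7 \left(\left(-1652930 + 590562\right) + 152745\right) = - 7 \left(-1062368 + 152745\right) = \left(-7\right) \left(-909623\right) = 6367361$)
$d{\left(z,v \right)} = 524 - 13 v + v z$ ($d{\left(z,v \right)} = \left(\left(16 - 13 v\right) + v z\right) + 508 = \left(16 - 13 v + v z\right) + 508 = 524 - 13 v + v z$)
$\frac{1}{u + d{\left(-1932,2993 \right)}} = \frac{1}{6367361 + \left(524 - 38909 + 2993 \left(-1932\right)\right)} = \frac{1}{6367361 - 5820861} = \frac{1}{546500}$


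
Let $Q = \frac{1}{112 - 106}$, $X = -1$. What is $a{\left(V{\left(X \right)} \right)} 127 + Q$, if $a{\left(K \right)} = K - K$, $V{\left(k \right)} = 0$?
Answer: $\frac{1}{6} \approx 0.16667$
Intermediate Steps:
$Q = \frac{1}{6} \approx 0.16667$
$a{\left(K \right)} = 0$
$a{\left(V{\left(X \right)} \right)} 127 + Q = 0 \cdot 127 + \frac{1}{6} = 0 + \frac{1}{6} = \frac{1}{6}$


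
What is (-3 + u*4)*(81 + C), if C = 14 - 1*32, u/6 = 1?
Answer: 1323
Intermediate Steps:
u = 6 (u = 6*1 = 6)
C = -18 (C = 14 - 32 = -18)
(-3 + u*4)*(81 + C) = (-3 + 6*4)*(81 - 18) = (-3 + 24)*63 = 21*63 = 1323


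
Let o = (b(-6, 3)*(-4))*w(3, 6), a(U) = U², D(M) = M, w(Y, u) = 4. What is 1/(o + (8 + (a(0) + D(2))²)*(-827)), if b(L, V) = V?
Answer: -1/9972 ≈ -0.00010028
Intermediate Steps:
o = -48 (o = (3*(-4))*4 = -12*4 = -48)
1/(o + (8 + (a(0) + D(2))²)*(-827)) = 1/(-48 + (8 + (0² + 2)²)*(-827)) = 1/(-48 + (8 + (0 + 2)²)*(-827)) = 1/(-48 + (8 + 2²)*(-827)) = 1/(-48 + (8 + 4)*(-827)) = 1/(-48 + 12*(-827)) = 1/(-48 - 9924) = 1/(-9972) = -1/9972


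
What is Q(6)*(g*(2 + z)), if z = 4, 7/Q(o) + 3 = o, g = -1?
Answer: -14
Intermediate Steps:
Q(o) = 7/(-3 + o)
Q(6)*(g*(2 + z)) = (7/(-3 + 6))*(-(2 + 4)) = (7/3)*(-1*6) = (7*(⅓))*(-6) = (7/3)*(-6) = -14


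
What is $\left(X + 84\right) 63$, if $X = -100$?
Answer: $-1008$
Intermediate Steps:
$\left(X + 84\right) 63 = \left(-100 + 84\right) 63 = \left(-16\right) 63 = -1008$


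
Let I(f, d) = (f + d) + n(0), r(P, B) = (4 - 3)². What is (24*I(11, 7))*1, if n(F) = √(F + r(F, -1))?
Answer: 456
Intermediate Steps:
r(P, B) = 1 (r(P, B) = 1² = 1)
n(F) = √(1 + F) (n(F) = √(F + 1) = √(1 + F))
I(f, d) = 1 + d + f (I(f, d) = (f + d) + √(1 + 0) = (d + f) + √1 = (d + f) + 1 = 1 + d + f)
(24*I(11, 7))*1 = (24*(1 + 7 + 11))*1 = (24*19)*1 = 456*1 = 456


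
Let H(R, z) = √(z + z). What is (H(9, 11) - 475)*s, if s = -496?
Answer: 235600 - 496*√22 ≈ 2.3327e+5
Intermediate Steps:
H(R, z) = √2*√z (H(R, z) = √(2*z) = √2*√z)
(H(9, 11) - 475)*s = (√2*√11 - 475)*(-496) = (√22 - 475)*(-496) = (-475 + √22)*(-496) = 235600 - 496*√22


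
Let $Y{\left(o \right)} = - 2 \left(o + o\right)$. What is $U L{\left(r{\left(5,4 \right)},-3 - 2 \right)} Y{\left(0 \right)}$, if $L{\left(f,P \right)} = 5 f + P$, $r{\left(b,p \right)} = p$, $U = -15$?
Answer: $0$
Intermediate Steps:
$Y{\left(o \right)} = - 4 o$ ($Y{\left(o \right)} = - 2 \cdot 2 o = - 4 o$)
$L{\left(f,P \right)} = P + 5 f$
$U L{\left(r{\left(5,4 \right)},-3 - 2 \right)} Y{\left(0 \right)} = - 15 \left(\left(-3 - 2\right) + 5 \cdot 4\right) \left(\left(-4\right) 0\right) = - 15 \left(\left(-3 - 2\right) + 20\right) 0 = - 15 \left(-5 + 20\right) 0 = \left(-15\right) 15 \cdot 0 = \left(-225\right) 0 = 0$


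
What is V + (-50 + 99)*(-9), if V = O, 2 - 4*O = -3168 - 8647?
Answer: 10053/4 ≈ 2513.3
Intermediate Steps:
O = 11817/4 (O = ½ - (-3168 - 8647)/4 = ½ - ¼*(-11815) = ½ + 11815/4 = 11817/4 ≈ 2954.3)
V = 11817/4 ≈ 2954.3
V + (-50 + 99)*(-9) = 11817/4 + (-50 + 99)*(-9) = 11817/4 + 49*(-9) = 11817/4 - 441 = 10053/4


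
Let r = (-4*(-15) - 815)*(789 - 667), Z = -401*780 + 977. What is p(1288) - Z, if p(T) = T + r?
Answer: 220981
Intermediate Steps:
Z = -311803 (Z = -312780 + 977 = -311803)
r = -92110 (r = (60 - 815)*122 = -755*122 = -92110)
p(T) = -92110 + T (p(T) = T - 92110 = -92110 + T)
p(1288) - Z = (-92110 + 1288) - 1*(-311803) = -90822 + 311803 = 220981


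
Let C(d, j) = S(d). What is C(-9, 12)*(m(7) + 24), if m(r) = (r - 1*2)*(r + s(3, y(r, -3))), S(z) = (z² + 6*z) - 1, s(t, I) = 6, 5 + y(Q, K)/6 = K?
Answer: 2314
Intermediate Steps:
y(Q, K) = -30 + 6*K
S(z) = -1 + z² + 6*z
C(d, j) = -1 + d² + 6*d
m(r) = (-2 + r)*(6 + r) (m(r) = (r - 1*2)*(r + 6) = (r - 2)*(6 + r) = (-2 + r)*(6 + r))
C(-9, 12)*(m(7) + 24) = (-1 + (-9)² + 6*(-9))*((-12 + 7² + 4*7) + 24) = (-1 + 81 - 54)*((-12 + 49 + 28) + 24) = 26*(65 + 24) = 26*89 = 2314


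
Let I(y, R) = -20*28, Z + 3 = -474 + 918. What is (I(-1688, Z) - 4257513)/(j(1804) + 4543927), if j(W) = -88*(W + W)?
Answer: -4258073/4226423 ≈ -1.0075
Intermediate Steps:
j(W) = -176*W
Z = 441 (Z = -3 + (-474 + 918) = -3 + 444 = 441)
I(y, R) = -560
(I(-1688, Z) - 4257513)/(j(1804) + 4543927) = (-560 - 4257513)/(-176*1804 + 4543927) = -4258073/(-317504 + 4543927) = -4258073/4226423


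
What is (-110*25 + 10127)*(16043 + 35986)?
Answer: 383817933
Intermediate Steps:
(-110*25 + 10127)*(16043 + 35986) = (-2750 + 10127)*52029 = 7377*52029 = 383817933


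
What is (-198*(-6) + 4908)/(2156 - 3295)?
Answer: -6096/1139 ≈ -5.3521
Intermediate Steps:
(-198*(-6) + 4908)/(2156 - 3295) = (1188 + 4908)/(-1139) = 6096*(-1/1139) = -6096/1139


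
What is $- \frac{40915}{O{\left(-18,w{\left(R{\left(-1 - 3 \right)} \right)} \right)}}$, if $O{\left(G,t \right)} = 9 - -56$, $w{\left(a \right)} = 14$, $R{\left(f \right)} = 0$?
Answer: $- \frac{8183}{13} \approx -629.46$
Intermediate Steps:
$O{\left(G,t \right)} = 65$ ($O{\left(G,t \right)} = 9 + 56 = 65$)
$- \frac{40915}{O{\left(-18,w{\left(R{\left(-1 - 3 \right)} \right)} \right)}} = - \frac{40915}{65} = \left(-40915\right) \frac{1}{65} = - \frac{8183}{13}$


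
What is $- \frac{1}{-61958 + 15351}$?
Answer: $\frac{1}{46607} \approx 2.1456 \cdot 10^{-5}$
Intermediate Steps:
$- \frac{1}{-61958 + 15351} = - \frac{1}{-46607} = \left(-1\right) \left(- \frac{1}{46607}\right) = \frac{1}{46607}$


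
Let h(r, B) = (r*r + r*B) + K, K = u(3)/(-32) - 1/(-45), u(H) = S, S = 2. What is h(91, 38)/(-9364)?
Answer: -8452051/6742080 ≈ -1.2536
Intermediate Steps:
u(H) = 2
K = -29/720 (K = 2/(-32) - 1/(-45) = 2*(-1/32) - 1*(-1/45) = -1/16 + 1/45 = -29/720 ≈ -0.040278)
h(r, B) = -29/720 + r**2 + B*r (h(r, B) = (r*r + r*B) - 29/720 = (r**2 + B*r) - 29/720 = -29/720 + r**2 + B*r)
h(91, 38)/(-9364) = (-29/720 + 91**2 + 38*91)/(-9364) = (-29/720 + 8281 + 3458)*(-1/9364) = (8452051/720)*(-1/9364) = -8452051/6742080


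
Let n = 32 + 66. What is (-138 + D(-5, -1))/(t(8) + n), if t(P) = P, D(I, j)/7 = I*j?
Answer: -103/106 ≈ -0.97170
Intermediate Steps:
D(I, j) = 7*I*j (D(I, j) = 7*(I*j) = 7*I*j)
n = 98
(-138 + D(-5, -1))/(t(8) + n) = (-138 + 7*(-5)*(-1))/(8 + 98) = (-138 + 35)/106 = (1/106)*(-103) = -103/106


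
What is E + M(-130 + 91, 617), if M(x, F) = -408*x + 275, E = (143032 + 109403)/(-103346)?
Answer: 1672609267/103346 ≈ 16185.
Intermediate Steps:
E = -252435/103346 (E = 252435*(-1/103346) = -252435/103346 ≈ -2.4426)
M(x, F) = 275 - 408*x
E + M(-130 + 91, 617) = -252435/103346 + (275 - 408*(-130 + 91)) = -252435/103346 + (275 - 408*(-39)) = -252435/103346 + (275 + 15912) = -252435/103346 + 16187 = 1672609267/103346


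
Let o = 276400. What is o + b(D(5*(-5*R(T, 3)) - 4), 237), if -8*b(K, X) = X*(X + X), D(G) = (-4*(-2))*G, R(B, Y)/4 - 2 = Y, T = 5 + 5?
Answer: 1049431/4 ≈ 2.6236e+5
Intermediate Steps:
T = 10
R(B, Y) = 8 + 4*Y
D(G) = 8*G
b(K, X) = -X**2/4 (b(K, X) = -X*(X + X)/8 = -X*2*X/8 = -X**2/4)
o + b(D(5*(-5*R(T, 3)) - 4), 237) = 276400 - 1/4*237**2 = 276400 - 1/4*56169 = 276400 - 56169/4 = 1049431/4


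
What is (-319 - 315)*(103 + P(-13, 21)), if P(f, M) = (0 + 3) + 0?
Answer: -67204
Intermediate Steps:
P(f, M) = 3 (P(f, M) = 3 + 0 = 3)
(-319 - 315)*(103 + P(-13, 21)) = (-319 - 315)*(103 + 3) = -634*106 = -67204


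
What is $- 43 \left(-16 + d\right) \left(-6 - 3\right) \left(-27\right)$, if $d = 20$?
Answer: $-41796$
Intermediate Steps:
$- 43 \left(-16 + d\right) \left(-6 - 3\right) \left(-27\right) = - 43 \left(-16 + 20\right) \left(-6 - 3\right) \left(-27\right) = - 43 \cdot 4 \left(-9\right) \left(-27\right) = \left(-43\right) \left(-36\right) \left(-27\right) = 1548 \left(-27\right) = -41796$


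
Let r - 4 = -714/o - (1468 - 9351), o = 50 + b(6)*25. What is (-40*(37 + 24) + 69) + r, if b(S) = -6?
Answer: 276157/50 ≈ 5523.1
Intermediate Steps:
o = -100 (o = 50 - 6*25 = 50 - 150 = -100)
r = 394707/50 (r = 4 + (-714/(-100) - (1468 - 9351)) = 4 + (-714*(-1/100) - 1*(-7883)) = 4 + (357/50 + 7883) = 4 + 394507/50 = 394707/50 ≈ 7894.1)
(-40*(37 + 24) + 69) + r = (-40*(37 + 24) + 69) + 394707/50 = (-40*61 + 69) + 394707/50 = (-2440 + 69) + 394707/50 = -2371 + 394707/50 = 276157/50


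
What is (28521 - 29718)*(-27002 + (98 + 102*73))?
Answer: 23291226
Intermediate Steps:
(28521 - 29718)*(-27002 + (98 + 102*73)) = -1197*(-27002 + (98 + 7446)) = -1197*(-27002 + 7544) = -1197*(-19458) = 23291226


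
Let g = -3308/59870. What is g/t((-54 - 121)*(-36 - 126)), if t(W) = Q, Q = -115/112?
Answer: 185248/3442525 ≈ 0.053812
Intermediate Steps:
Q = -115/112 (Q = -115*1/112 = -115/112 ≈ -1.0268)
t(W) = -115/112
g = -1654/29935 (g = -3308*1/59870 = -1654/29935 ≈ -0.055253)
g/t((-54 - 121)*(-36 - 126)) = -1654/(29935*(-115/112)) = -1654/29935*(-112/115) = 185248/3442525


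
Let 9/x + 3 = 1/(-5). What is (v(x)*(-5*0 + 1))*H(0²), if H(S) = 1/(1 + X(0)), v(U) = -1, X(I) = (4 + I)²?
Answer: -1/17 ≈ -0.058824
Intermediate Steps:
x = -45/16 (x = 9/(-3 + 1/(-5)) = 9/(-3 - ⅕) = 9/(-16/5) = 9*(-5/16) = -45/16 ≈ -2.8125)
H(S) = 1/17 (H(S) = 1/(1 + (4 + 0)²) = 1/(1 + 4²) = 1/(1 + 16) = 1/17)
(v(x)*(-5*0 + 1))*H(0²) = -(-5*0 + 1)*(1/17) = -(0 + 1)*(1/17) = -1*1*(1/17) = -1*1/17 = -1/17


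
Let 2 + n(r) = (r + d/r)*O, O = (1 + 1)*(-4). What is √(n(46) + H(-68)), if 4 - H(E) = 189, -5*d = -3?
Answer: 3*I*√815695/115 ≈ 23.561*I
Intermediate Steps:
d = ⅗ (d = -⅕*(-3) = ⅗ ≈ 0.60000)
H(E) = -185 (H(E) = 4 - 1*189 = 4 - 189 = -185)
O = -8 (O = 2*(-4) = -8)
n(r) = -2 - 8*r - 24/(5*r) (n(r) = -2 + (r + 3/(5*r))*(-8) = -2 + (-8*r - 24/(5*r)) = -2 - 8*r - 24/(5*r))
√(n(46) + H(-68)) = √((-2 - 8*46 - 24/5/46) - 185) = √((-2 - 368 - 24/5*1/46) - 185) = √((-2 - 368 - 12/115) - 185) = √(-42562/115 - 185) = √(-63837/115) = 3*I*√815695/115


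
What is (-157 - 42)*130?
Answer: -25870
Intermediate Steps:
(-157 - 42)*130 = -199*130 = -25870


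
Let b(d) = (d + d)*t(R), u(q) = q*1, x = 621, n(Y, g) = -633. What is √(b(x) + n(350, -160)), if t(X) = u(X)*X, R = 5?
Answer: √30417 ≈ 174.40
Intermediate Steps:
u(q) = q
t(X) = X² (t(X) = X*X = X²)
b(d) = 50*d (b(d) = (d + d)*5² = (2*d)*25 = 50*d)
√(b(x) + n(350, -160)) = √(50*621 - 633) = √(31050 - 633) = √30417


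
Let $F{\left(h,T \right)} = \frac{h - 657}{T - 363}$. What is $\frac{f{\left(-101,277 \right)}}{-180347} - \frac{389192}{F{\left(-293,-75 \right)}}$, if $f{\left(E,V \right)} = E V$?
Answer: $- \frac{15371511218581}{85664825} \approx -1.7944 \cdot 10^{5}$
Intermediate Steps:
$F{\left(h,T \right)} = \frac{-657 + h}{-363 + T}$
$\frac{f{\left(-101,277 \right)}}{-180347} - \frac{389192}{F{\left(-293,-75 \right)}} = \frac{\left(-101\right) 277}{-180347} - \frac{389192}{\frac{1}{-363 - 75} \left(-657 - 293\right)} = \left(-27977\right) \left(- \frac{1}{180347}\right) - \frac{389192}{\frac{1}{-438} \left(-950\right)} = \frac{27977}{180347} - \frac{389192}{\left(- \frac{1}{438}\right) \left(-950\right)} = \frac{27977}{180347} - \frac{389192}{\frac{475}{219}} = \frac{27977}{180347} - \frac{85233048}{475} = - \frac{15371511218581}{85664825}$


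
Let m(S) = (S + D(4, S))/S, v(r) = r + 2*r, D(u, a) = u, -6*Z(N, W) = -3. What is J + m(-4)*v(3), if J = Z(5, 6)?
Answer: 1/2 ≈ 0.50000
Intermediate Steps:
Z(N, W) = 1/2 (Z(N, W) = -1/6*(-3) = 1/2)
J = 1/2 ≈ 0.50000
v(r) = 3*r
m(S) = (4 + S)/S (m(S) = (S + 4)/S = (4 + S)/S)
J + m(-4)*v(3) = 1/2 + ((4 - 4)/(-4))*(3*3) = 1/2 - 1/4*0*9 = 1/2 + 0*9 = 1/2 + 0 = 1/2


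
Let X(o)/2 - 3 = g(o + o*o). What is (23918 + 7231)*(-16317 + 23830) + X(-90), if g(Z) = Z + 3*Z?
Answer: 234086523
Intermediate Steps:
g(Z) = 4*Z
X(o) = 6 + 8*o + 8*o² (X(o) = 6 + 2*(4*(o + o*o)) = 6 + 2*(4*(o + o²)) = 6 + 2*(4*o + 4*o²) = 6 + (8*o + 8*o²) = 6 + 8*o + 8*o²)
(23918 + 7231)*(-16317 + 23830) + X(-90) = (23918 + 7231)*(-16317 + 23830) + (6 + 8*(-90)*(1 - 90)) = 31149*7513 + (6 + 8*(-90)*(-89)) = 234022437 + (6 + 64080) = 234022437 + 64086 = 234086523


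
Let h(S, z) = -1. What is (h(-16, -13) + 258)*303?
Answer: 77871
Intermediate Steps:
(h(-16, -13) + 258)*303 = (-1 + 258)*303 = 257*303 = 77871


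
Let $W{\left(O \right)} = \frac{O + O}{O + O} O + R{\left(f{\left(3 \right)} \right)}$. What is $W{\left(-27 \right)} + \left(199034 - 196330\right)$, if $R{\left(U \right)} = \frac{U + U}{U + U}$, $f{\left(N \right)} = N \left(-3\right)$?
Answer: $2678$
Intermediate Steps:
$f{\left(N \right)} = - 3 N$
$R{\left(U \right)} = 1$ ($R{\left(U \right)} = \frac{2 U}{2 U} = 2 U \frac{1}{2 U} = 1$)
$W{\left(O \right)} = 1 + O$ ($W{\left(O \right)} = \frac{O + O}{O + O} O + 1 = \frac{2 O}{2 O} O + 1 = 2 O \frac{1}{2 O} O + 1 = 1 O + 1 = O + 1 = 1 + O$)
$W{\left(-27 \right)} + \left(199034 - 196330\right) = \left(1 - 27\right) + \left(199034 - 196330\right) = -26 + \left(199034 - 196330\right) = -26 + 2704 = 2678$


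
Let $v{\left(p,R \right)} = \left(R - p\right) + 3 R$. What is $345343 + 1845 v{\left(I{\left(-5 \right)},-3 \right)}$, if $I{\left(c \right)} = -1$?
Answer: $325048$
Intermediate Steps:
$v{\left(p,R \right)} = - p + 4 R$
$345343 + 1845 v{\left(I{\left(-5 \right)},-3 \right)} = 345343 + 1845 \left(\left(-1\right) \left(-1\right) + 4 \left(-3\right)\right) = 345343 + 1845 \left(1 - 12\right) = 345343 + 1845 \left(-11\right) = 345343 - 20295 = 325048$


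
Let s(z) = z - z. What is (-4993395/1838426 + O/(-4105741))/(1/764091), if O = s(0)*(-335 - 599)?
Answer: -3815408178945/1838426 ≈ -2.0754e+6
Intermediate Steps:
s(z) = 0
O = 0 (O = 0*(-335 - 599) = 0*(-934) = 0)
(-4993395/1838426 + O/(-4105741))/(1/764091) = (-4993395/1838426 + 0/(-4105741))/(1/764091) = (-4993395*1/1838426 + 0*(-1/4105741))/(1/764091) = (-4993395/1838426 + 0)*764091 = -4993395/1838426*764091 = -3815408178945/1838426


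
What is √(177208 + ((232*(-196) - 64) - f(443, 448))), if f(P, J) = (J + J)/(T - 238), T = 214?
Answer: 2*√296346/3 ≈ 362.92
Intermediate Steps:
f(P, J) = -J/12 (f(P, J) = (J + J)/(214 - 238) = (2*J)/(-24) = (2*J)*(-1/24) = -J/12)
√(177208 + ((232*(-196) - 64) - f(443, 448))) = √(177208 + ((232*(-196) - 64) - (-1)*448/12)) = √(177208 + ((-45472 - 64) - 1*(-112/3))) = √(177208 + (-45536 + 112/3)) = √(177208 - 136496/3) = √(395128/3) = 2*√296346/3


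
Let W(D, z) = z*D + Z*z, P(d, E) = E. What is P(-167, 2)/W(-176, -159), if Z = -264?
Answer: 1/34980 ≈ 2.8588e-5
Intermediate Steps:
W(D, z) = -264*z + D*z (W(D, z) = z*D - 264*z = D*z - 264*z = -264*z + D*z)
P(-167, 2)/W(-176, -159) = 2/((-159*(-264 - 176))) = 2/((-159*(-440))) = 2/69960 = 2*(1/69960) = 1/34980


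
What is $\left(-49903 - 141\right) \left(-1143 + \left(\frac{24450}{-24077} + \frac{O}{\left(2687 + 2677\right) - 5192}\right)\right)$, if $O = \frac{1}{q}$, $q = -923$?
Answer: $\frac{54708707265633023}{955592053} \approx 5.7251 \cdot 10^{7}$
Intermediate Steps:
$O = - \frac{1}{923}$ ($O = \frac{1}{-923} = - \frac{1}{923} \approx -0.0010834$)
$\left(-49903 - 141\right) \left(-1143 + \left(\frac{24450}{-24077} + \frac{O}{\left(2687 + 2677\right) - 5192}\right)\right) = \left(-49903 - 141\right) \left(-1143 - \left(\frac{24450}{24077} + \frac{1}{923 \left(\left(2687 + 2677\right) - 5192\right)}\right)\right) = - 50044 \left(-1143 - \left(\frac{24450}{24077} + \frac{1}{923 \left(5364 - 5192\right)}\right)\right) = - 50044 \left(-1143 - \left(\frac{24450}{24077} + \frac{1}{923 \cdot 172}\right)\right) = - 50044 \left(-1143 - \frac{3881608277}{3822368212}\right) = \left(-50044\right) \left(- \frac{4372848474593}{3822368212}\right) = \frac{54708707265633023}{955592053}$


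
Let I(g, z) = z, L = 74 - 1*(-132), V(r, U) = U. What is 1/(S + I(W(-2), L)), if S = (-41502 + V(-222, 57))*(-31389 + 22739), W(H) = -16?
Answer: 1/358499456 ≈ 2.7894e-9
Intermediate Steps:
L = 206 (L = 74 + 132 = 206)
S = 358499250 (S = (-41502 + 57)*(-31389 + 22739) = -41445*(-8650) = 358499250)
1/(S + I(W(-2), L)) = 1/(358499250 + 206) = 1/358499456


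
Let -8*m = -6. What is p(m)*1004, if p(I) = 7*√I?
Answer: 3514*√3 ≈ 6086.4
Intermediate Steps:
m = ¾ (m = -⅛*(-6) = ¾ ≈ 0.75000)
p(m)*1004 = (7*√(¾))*1004 = (7*(√3/2))*1004 = (7*√3/2)*1004 = 3514*√3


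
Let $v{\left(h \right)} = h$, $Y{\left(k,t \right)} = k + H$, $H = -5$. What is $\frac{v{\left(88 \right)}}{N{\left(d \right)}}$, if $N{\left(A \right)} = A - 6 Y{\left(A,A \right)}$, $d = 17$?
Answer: $- \frac{8}{5} \approx -1.6$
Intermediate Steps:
$Y{\left(k,t \right)} = -5 + k$ ($Y{\left(k,t \right)} = k - 5 = -5 + k$)
$N{\left(A \right)} = 30 - 5 A$ ($N{\left(A \right)} = A - 6 \left(-5 + A\right) = A - \left(-30 + 6 A\right) = 30 - 5 A$)
$\frac{v{\left(88 \right)}}{N{\left(d \right)}} = \frac{88}{30 - 85} = \frac{88}{-55} = 88 \left(- \frac{1}{55}\right) = - \frac{8}{5}$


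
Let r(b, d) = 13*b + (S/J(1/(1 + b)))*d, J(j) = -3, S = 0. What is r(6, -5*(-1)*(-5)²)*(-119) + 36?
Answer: -9246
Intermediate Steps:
r(b, d) = 13*b (r(b, d) = 13*b + (0/(-3))*d = 13*b + (0*(-⅓))*d = 13*b + 0*d = 13*b + 0 = 13*b)
r(6, -5*(-1)*(-5)²)*(-119) + 36 = (13*6)*(-119) + 36 = 78*(-119) + 36 = -9282 + 36 = -9246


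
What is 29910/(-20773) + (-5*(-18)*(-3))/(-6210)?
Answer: -667157/477779 ≈ -1.3964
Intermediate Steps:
29910/(-20773) + (-5*(-18)*(-3))/(-6210) = 29910*(-1/20773) + (90*(-3))*(-1/6210) = -29910/20773 - 270*(-1/6210) = -29910/20773 + 1/23 = -667157/477779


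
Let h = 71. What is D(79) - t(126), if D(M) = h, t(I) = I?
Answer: -55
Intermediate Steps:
D(M) = 71
D(79) - t(126) = 71 - 1*126 = 71 - 126 = -55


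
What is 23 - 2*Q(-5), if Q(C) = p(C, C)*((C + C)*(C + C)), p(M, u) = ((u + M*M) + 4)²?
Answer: -115177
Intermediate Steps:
p(M, u) = (4 + u + M²)² (p(M, u) = ((u + M²) + 4)² = (4 + u + M²)²)
Q(C) = 4*C²*(4 + C + C²)² (Q(C) = (4 + C + C²)²*((C + C)*(C + C)) = (4 + C + C²)²*((2*C)*(2*C)) = (4 + C + C²)²*(4*C²) = 4*C²*(4 + C + C²)²)
23 - 2*Q(-5) = 23 - 8*(-5)²*(4 - 5 + (-5)²)² = 23 - 8*25*(4 - 5 + 25)² = 23 - 8*25*24² = 23 - 8*25*576 = 23 - 2*57600 = 23 - 115200 = -115177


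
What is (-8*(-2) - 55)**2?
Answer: 1521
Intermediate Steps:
(-8*(-2) - 55)**2 = (16 - 55)**2 = (-39)**2 = 1521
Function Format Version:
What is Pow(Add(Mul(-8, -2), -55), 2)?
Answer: 1521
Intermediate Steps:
Pow(Add(Mul(-8, -2), -55), 2) = Pow(Add(16, -55), 2) = Pow(-39, 2) = 1521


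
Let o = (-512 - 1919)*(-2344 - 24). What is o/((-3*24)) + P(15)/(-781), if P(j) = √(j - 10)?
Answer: -719576/9 - √5/781 ≈ -79953.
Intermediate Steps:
P(j) = √(-10 + j)
o = 5756608 (o = -2431*(-2368) = 5756608)
o/((-3*24)) + P(15)/(-781) = 5756608/((-3*24)) + √(-10 + 15)/(-781) = 5756608/((-1*72)) + √5*(-1/781) = 5756608/(-72) - √5/781 = 5756608*(-1/72) - √5/781 = -719576/9 - √5/781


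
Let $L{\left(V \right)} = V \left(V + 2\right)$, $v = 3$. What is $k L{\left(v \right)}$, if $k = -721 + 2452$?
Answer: $25965$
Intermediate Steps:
$L{\left(V \right)} = V \left(2 + V\right)$
$k = 1731$
$k L{\left(v \right)} = 1731 \cdot 3 \left(2 + 3\right) = 1731 \cdot 3 \cdot 5 = 1731 \cdot 15 = 25965$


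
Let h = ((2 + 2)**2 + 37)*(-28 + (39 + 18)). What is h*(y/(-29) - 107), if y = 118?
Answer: -170713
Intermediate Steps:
h = 1537 (h = (4**2 + 37)*(-28 + 57) = (16 + 37)*29 = 53*29 = 1537)
h*(y/(-29) - 107) = 1537*(118/(-29) - 107) = 1537*(118*(-1/29) - 107) = 1537*(-118/29 - 107) = 1537*(-3221/29) = -170713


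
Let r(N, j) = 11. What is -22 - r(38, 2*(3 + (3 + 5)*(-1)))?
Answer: -33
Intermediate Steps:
-22 - r(38, 2*(3 + (3 + 5)*(-1))) = -22 - 1*11 = -22 - 11 = -33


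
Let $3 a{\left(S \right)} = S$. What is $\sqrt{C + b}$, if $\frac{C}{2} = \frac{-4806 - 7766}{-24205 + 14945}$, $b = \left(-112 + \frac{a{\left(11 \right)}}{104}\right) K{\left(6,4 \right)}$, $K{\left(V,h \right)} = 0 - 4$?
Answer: $\frac{\sqrt{14691211855710}}{180570} \approx 21.227$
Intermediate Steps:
$K{\left(V,h \right)} = -4$
$a{\left(S \right)} = \frac{S}{3}$
$b = \frac{34933}{78}$ ($b = \left(-112 + \frac{\frac{1}{3} \cdot 11}{104}\right) \left(-4\right) = \left(-112 + \frac{11}{3} \cdot \frac{1}{104}\right) \left(-4\right) = \left(-112 + \frac{11}{312}\right) \left(-4\right) = \left(- \frac{34933}{312}\right) \left(-4\right) = \frac{34933}{78} \approx 447.86$)
$C = \frac{6286}{2315}$ ($C = 2 \frac{-4806 - 7766}{-24205 + 14945} = 2 \left(- \frac{12572}{-9260}\right) = 2 \left(\left(-12572\right) \left(- \frac{1}{9260}\right)\right) = 2 \cdot \frac{3143}{2315} = \frac{6286}{2315} \approx 2.7153$)
$\sqrt{C + b} = \sqrt{\frac{6286}{2315} + \frac{34933}{78}} = \sqrt{\frac{81360203}{180570}} = \frac{\sqrt{14691211855710}}{180570}$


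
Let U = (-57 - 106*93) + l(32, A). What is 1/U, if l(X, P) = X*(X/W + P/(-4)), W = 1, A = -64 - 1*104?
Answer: -1/7547 ≈ -0.00013250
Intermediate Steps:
A = -168 (A = -64 - 104 = -168)
l(X, P) = X*(X - P/4) (l(X, P) = X*(X/1 + P/(-4)) = X*(X*1 + P*(-1/4)) = X*(X - P/4))
U = -7547 (U = (-57 - 106*93) + (1/4)*32*(-1*(-168) + 4*32) = (-57 - 9858) + (1/4)*32*(168 + 128) = -9915 + (1/4)*32*296 = -9915 + 2368 = -7547)
1/U = 1/(-7547) = -1/7547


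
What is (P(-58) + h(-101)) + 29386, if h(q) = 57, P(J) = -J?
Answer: 29501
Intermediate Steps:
(P(-58) + h(-101)) + 29386 = (-1*(-58) + 57) + 29386 = (58 + 57) + 29386 = 115 + 29386 = 29501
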